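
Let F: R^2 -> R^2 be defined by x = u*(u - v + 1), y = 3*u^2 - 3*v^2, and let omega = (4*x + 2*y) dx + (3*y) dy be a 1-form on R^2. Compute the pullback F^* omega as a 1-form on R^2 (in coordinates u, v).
F^* omega = (74*u^3 - 18*u^2*v + 18*u^2 - 62*u*v^2 - 8*u*v + 4*u + 6*v^3 - 6*v^2) du + (-10*u^3 - 50*u^2*v - 4*u^2 + 6*u*v^2 + 54*v^3) dv

Using F^*(f dg) = (f ∘ F) d(g ∘ F), substitute each coordinate x_i by F_i(u, v) in f_i, and replace dx_i by d F_i = (∂F_i/∂u) du + (∂F_i/∂v) dv.
  For the x component: f_1(F) = 10*u^2 - 4*u*v + 4*u - 6*v^2; d F_1 = (2*u - v + 1) du + (-u) dv
  For the y component: f_2(F) = 9*u^2 - 9*v^2; d F_2 = (6*u) du + (-6*v) dv
Combining and collecting du, dv coefficients:
  coeff of du: 74*u^3 - 18*u^2*v + 18*u^2 - 62*u*v^2 - 8*u*v + 4*u + 6*v^3 - 6*v^2
  coeff of dv: -10*u^3 - 50*u^2*v - 4*u^2 + 6*u*v^2 + 54*v^3
F^* omega = (74*u^3 - 18*u^2*v + 18*u^2 - 62*u*v^2 - 8*u*v + 4*u + 6*v^3 - 6*v^2) du + (-10*u^3 - 50*u^2*v - 4*u^2 + 6*u*v^2 + 54*v^3) dv.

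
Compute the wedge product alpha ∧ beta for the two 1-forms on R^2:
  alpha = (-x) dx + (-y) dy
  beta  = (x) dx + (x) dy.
alpha ∧ beta = (x*(-x + y)) dx ∧ dy

Distribute the wedge, using dx_i ∧ dx_j = -dx_j ∧ dx_i and dx_i ∧ dx_i = 0. For each pair (i, j) with i < j, the coefficient of dx_i ∧ dx_j in alpha ∧ beta is (alpha_i * beta_j - alpha_j * beta_i). Collecting: alpha ∧ beta = (x*(-x + y)) dx ∧ dy.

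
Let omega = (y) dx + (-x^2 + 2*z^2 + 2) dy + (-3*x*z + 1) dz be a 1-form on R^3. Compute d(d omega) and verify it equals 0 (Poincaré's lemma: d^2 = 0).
d(d omega) = 0

Step 1: d omega = sum_{i<j} (∂f_j/∂x_i - ∂f_i/∂x_j) dx_i ∧ dx_j:
  coeff of dx ∧ dy: -2*x - 1
  coeff of dx ∧ dz: -3*z
  coeff of dy ∧ dz: -4*z
Step 2: Apply d again to each 2-form coefficient. The only possible 3-form in R^3 is dx ∧ dy ∧ dz, with coefficient
  ∂(coeff of dy∧dz)/∂x - ∂(coeff of dx∧dz)/∂y + ∂(coeff of dx∧dy)/∂z
  = ∂/∂x (-4*z) - ∂/∂y (-3*z) + ∂/∂z (-2*x - 1).
Each of these terms simplifies to sums of mixed partials that cancel in pairs. The result is 0 (by equality of mixed partials for smooth functions — Schwarz / Clairaut).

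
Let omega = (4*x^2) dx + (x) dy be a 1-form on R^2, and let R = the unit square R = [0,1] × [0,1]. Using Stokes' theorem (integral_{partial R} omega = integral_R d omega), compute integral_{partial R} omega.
integral_(partial R) omega = 1

Stokes: integral_partial_R omega = integral_R d omega with d omega = (∂Q/∂x - ∂P/∂y) dx ∧ dy.
  ∂Q/∂x = 1
  ∂P/∂y = 0
  integrand = ∂Q/∂x - ∂P/∂y = 1.
Integrating over R: integral_0^1 integral_0^1 (1) dx dy = 1.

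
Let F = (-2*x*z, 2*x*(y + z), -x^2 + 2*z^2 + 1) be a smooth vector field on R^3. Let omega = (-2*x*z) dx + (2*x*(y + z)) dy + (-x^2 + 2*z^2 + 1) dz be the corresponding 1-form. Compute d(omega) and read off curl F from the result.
d(omega) = (-2*x) dy ∧ dz + (0) dz ∧ dx + (2*y + 2*z) dx ∧ dy; curl F = (-2*x, 0, 2*y + 2*z)

d omega = sum_{i<j} (∂f_j/∂x_i - ∂f_i/∂x_j) dx_i ∧ dx_j. Under the identification (dy ∧ dz, dz ∧ dx, dx ∧ dy) ↔ (e_x, e_y, e_z), the coefficients are exactly the components of curl F. Compute:
  ∂R/∂y - ∂Q/∂z = (0) - (2*x) = -2*x
  ∂P/∂z - ∂R/∂x = (-2*x) - (-2*x) = 0
  ∂Q/∂x - ∂P/∂y = (2*y + 2*z) - (0) = 2*y + 2*z.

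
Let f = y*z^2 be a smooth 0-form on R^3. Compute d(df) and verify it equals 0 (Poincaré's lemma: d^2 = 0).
d(df) = 0

Step 1: df = sum_i (∂f/∂x_i) dx_i = (0) dx + (z^2) dy + (2*y*z) dz.
Step 2: Apply d again. Using the 1-form formula, the coefficient of dx ∧ dy in d(df) is ∂^2 f/∂x ∂y - ∂^2 f/∂y ∂x = (0) - (0) = 0 (equality of mixed partials for smooth f).
Similarly for dx ∧ dz and dy ∧ dz — all coefficients vanish. So d(df) = 0.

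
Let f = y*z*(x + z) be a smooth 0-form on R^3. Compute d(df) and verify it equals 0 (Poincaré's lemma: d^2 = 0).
d(df) = 0

Step 1: df = sum_i (∂f/∂x_i) dx_i = (y*z) dx + (z*(x + z)) dy + (y*(x + 2*z)) dz.
Step 2: Apply d again. Using the 1-form formula, the coefficient of dx ∧ dy in d(df) is ∂^2 f/∂x ∂y - ∂^2 f/∂y ∂x = (z) - (z) = 0 (equality of mixed partials for smooth f).
Similarly for dx ∧ dz and dy ∧ dz — all coefficients vanish. So d(df) = 0.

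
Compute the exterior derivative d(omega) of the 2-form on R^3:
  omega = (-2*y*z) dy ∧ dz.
d(omega) = 0

For a 2-form omega = sum_{i<j} g_{ij} dx_i ∧ dx_j, the exterior derivative is
  d(omega) = sum_{i<j} d(g_{ij}) ∧ dx_i ∧ dx_j = sum_{i<j, k} (∂g_{ij}/∂x_k) dx_k ∧ dx_i ∧ dx_j.
Expand each term, using dx_k ∧ dx_i ∧ dx_j = sgn(permutation) dx_{(a)} ∧ dx_{(b)} ∧ dx_{(c)} with (a < b < c) sorted:

Collecting like 3-forms: d(omega) = 0.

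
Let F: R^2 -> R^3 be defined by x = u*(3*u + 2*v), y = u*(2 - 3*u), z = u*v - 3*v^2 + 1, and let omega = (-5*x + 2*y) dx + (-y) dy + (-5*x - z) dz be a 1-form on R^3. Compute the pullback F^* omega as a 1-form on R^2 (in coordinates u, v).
F^* omega = (-144*u^3 - 117*u^2*v + 42*u^2 - 31*u*v^2 + 8*u*v - 4*u + 3*v^3 - v) du + (-57*u^3 + 59*u^2*v + 8*u^2 + 69*u*v^2 - u - 18*v^3 + 6*v) dv

Using F^*(f dg) = (f ∘ F) d(g ∘ F), substitute each coordinate x_i by F_i(u, v) in f_i, and replace dx_i by d F_i = (∂F_i/∂u) du + (∂F_i/∂v) dv.
  For the x component: f_1(F) = u*(-21*u - 10*v + 4); d F_1 = (6*u + 2*v) du + (2*u) dv
  For the y component: f_2(F) = u*(3*u - 2); d F_2 = (2 - 6*u) du + (0) dv
  For the z component: f_3(F) = -15*u^2 - 11*u*v + 3*v^2 - 1; d F_3 = (v) du + (u - 6*v) dv
Combining and collecting du, dv coefficients:
  coeff of du: -144*u^3 - 117*u^2*v + 42*u^2 - 31*u*v^2 + 8*u*v - 4*u + 3*v^3 - v
  coeff of dv: -57*u^3 + 59*u^2*v + 8*u^2 + 69*u*v^2 - u - 18*v^3 + 6*v
F^* omega = (-144*u^3 - 117*u^2*v + 42*u^2 - 31*u*v^2 + 8*u*v - 4*u + 3*v^3 - v) du + (-57*u^3 + 59*u^2*v + 8*u^2 + 69*u*v^2 - u - 18*v^3 + 6*v) dv.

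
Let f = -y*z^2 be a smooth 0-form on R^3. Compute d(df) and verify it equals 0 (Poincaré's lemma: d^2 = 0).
d(df) = 0

Step 1: df = sum_i (∂f/∂x_i) dx_i = (0) dx + (-z^2) dy + (-2*y*z) dz.
Step 2: Apply d again. Using the 1-form formula, the coefficient of dx ∧ dy in d(df) is ∂^2 f/∂x ∂y - ∂^2 f/∂y ∂x = (0) - (0) = 0 (equality of mixed partials for smooth f).
Similarly for dx ∧ dz and dy ∧ dz — all coefficients vanish. So d(df) = 0.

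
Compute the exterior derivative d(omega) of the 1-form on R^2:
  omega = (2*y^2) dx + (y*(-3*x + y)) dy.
d(omega) = (-7*y) dx ∧ dy

For a 1-form omega = sum_i f_i dx_i, the exterior derivative is
  d(omega) = sum_{i < j} (∂f_j/∂x_i - ∂f_i/∂x_j) dx_i ∧ dx_j.
  coefficient of dx ∧ dy: ∂f_2/∂x - ∂f_1/∂y = ∂(y*(-3*x + y))/∂x - ∂(2*y^2)/∂y = -7*y
Assembling: d(omega) = (-7*y) dx ∧ dy.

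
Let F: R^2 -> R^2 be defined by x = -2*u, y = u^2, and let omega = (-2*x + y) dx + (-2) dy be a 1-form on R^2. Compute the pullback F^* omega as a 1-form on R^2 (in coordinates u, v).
F^* omega = (2*u*(-u - 6)) du

Using F^*(f dg) = (f ∘ F) d(g ∘ F), substitute each coordinate x_i by F_i(u, v) in f_i, and replace dx_i by d F_i = (∂F_i/∂u) du + (∂F_i/∂v) dv.
  For the x component: f_1(F) = u*(u + 4); d F_1 = (-2) du + (0) dv
  For the y component: f_2(F) = -2; d F_2 = (2*u) du + (0) dv
Combining and collecting du, dv coefficients:
  coeff of du: 2*u*(-u - 6)
  coeff of dv: 0
F^* omega = (2*u*(-u - 6)) du.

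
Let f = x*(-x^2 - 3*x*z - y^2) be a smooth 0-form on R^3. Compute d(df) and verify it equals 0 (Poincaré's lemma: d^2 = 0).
d(df) = 0

Step 1: df = sum_i (∂f/∂x_i) dx_i = (-3*x^2 - 6*x*z - y^2) dx + (-2*x*y) dy + (-3*x^2) dz.
Step 2: Apply d again. Using the 1-form formula, the coefficient of dx ∧ dy in d(df) is ∂^2 f/∂x ∂y - ∂^2 f/∂y ∂x = (-2*y) - (-2*y) = 0 (equality of mixed partials for smooth f).
Similarly for dx ∧ dz and dy ∧ dz — all coefficients vanish. So d(df) = 0.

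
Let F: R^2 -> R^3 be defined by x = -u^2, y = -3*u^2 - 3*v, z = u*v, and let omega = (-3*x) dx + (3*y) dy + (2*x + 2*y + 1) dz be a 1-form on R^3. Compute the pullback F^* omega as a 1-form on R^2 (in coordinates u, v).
F^* omega = (48*u^3 - 8*u^2*v + 54*u*v - 6*v^2 + v) du + (-8*u^3 + 27*u^2 - 6*u*v + u + 27*v) dv

Using F^*(f dg) = (f ∘ F) d(g ∘ F), substitute each coordinate x_i by F_i(u, v) in f_i, and replace dx_i by d F_i = (∂F_i/∂u) du + (∂F_i/∂v) dv.
  For the x component: f_1(F) = 3*u^2; d F_1 = (-2*u) du + (0) dv
  For the y component: f_2(F) = -9*u^2 - 9*v; d F_2 = (-6*u) du + (-3) dv
  For the z component: f_3(F) = -8*u^2 - 6*v + 1; d F_3 = (v) du + (u) dv
Combining and collecting du, dv coefficients:
  coeff of du: 48*u^3 - 8*u^2*v + 54*u*v - 6*v^2 + v
  coeff of dv: -8*u^3 + 27*u^2 - 6*u*v + u + 27*v
F^* omega = (48*u^3 - 8*u^2*v + 54*u*v - 6*v^2 + v) du + (-8*u^3 + 27*u^2 - 6*u*v + u + 27*v) dv.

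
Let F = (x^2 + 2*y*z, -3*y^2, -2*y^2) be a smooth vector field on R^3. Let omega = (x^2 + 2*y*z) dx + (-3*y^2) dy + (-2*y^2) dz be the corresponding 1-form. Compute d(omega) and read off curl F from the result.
d(omega) = (-4*y) dy ∧ dz + (2*y) dz ∧ dx + (-2*z) dx ∧ dy; curl F = (-4*y, 2*y, -2*z)

d omega = sum_{i<j} (∂f_j/∂x_i - ∂f_i/∂x_j) dx_i ∧ dx_j. Under the identification (dy ∧ dz, dz ∧ dx, dx ∧ dy) ↔ (e_x, e_y, e_z), the coefficients are exactly the components of curl F. Compute:
  ∂R/∂y - ∂Q/∂z = (-4*y) - (0) = -4*y
  ∂P/∂z - ∂R/∂x = (2*y) - (0) = 2*y
  ∂Q/∂x - ∂P/∂y = (0) - (2*z) = -2*z.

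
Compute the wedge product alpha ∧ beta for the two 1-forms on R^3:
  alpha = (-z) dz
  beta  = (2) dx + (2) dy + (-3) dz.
alpha ∧ beta = (2*z) dx ∧ dz + (2*z) dy ∧ dz

Distribute the wedge, using dx_i ∧ dx_j = -dx_j ∧ dx_i and dx_i ∧ dx_i = 0. For each pair (i, j) with i < j, the coefficient of dx_i ∧ dx_j in alpha ∧ beta is (alpha_i * beta_j - alpha_j * beta_i). Collecting: alpha ∧ beta = (2*z) dx ∧ dz + (2*z) dy ∧ dz.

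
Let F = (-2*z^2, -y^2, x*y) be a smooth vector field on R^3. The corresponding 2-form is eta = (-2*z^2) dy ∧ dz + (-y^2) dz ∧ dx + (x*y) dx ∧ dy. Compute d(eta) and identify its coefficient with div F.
d(eta) = (-2*y) dx ∧ dy ∧ dz; div F = -2*y

For a 2-form in R^3 of the form above, applying d gives a 3-form with coefficient ∂P/∂x + ∂Q/∂y + ∂R/∂z:
  ∂P/∂x = 0
  ∂Q/∂y = -2*y
  ∂R/∂z = 0
Sum = -2*y, which is exactly div F.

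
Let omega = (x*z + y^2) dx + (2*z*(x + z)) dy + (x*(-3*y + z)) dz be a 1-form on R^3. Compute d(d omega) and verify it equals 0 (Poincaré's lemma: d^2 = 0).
d(d omega) = 0

Step 1: d omega = sum_{i<j} (∂f_j/∂x_i - ∂f_i/∂x_j) dx_i ∧ dx_j:
  coeff of dx ∧ dy: -2*y + 2*z
  coeff of dx ∧ dz: -x - 3*y + z
  coeff of dy ∧ dz: -5*x - 4*z
Step 2: Apply d again to each 2-form coefficient. The only possible 3-form in R^3 is dx ∧ dy ∧ dz, with coefficient
  ∂(coeff of dy∧dz)/∂x - ∂(coeff of dx∧dz)/∂y + ∂(coeff of dx∧dy)/∂z
  = ∂/∂x (-5*x - 4*z) - ∂/∂y (-x - 3*y + z) + ∂/∂z (-2*y + 2*z).
Each of these terms simplifies to sums of mixed partials that cancel in pairs. The result is 0 (by equality of mixed partials for smooth functions — Schwarz / Clairaut).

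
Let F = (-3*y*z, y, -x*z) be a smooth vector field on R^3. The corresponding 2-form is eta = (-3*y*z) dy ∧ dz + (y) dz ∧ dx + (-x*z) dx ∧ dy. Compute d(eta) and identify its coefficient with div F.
d(eta) = (1 - x) dx ∧ dy ∧ dz; div F = 1 - x

For a 2-form in R^3 of the form above, applying d gives a 3-form with coefficient ∂P/∂x + ∂Q/∂y + ∂R/∂z:
  ∂P/∂x = 0
  ∂Q/∂y = 1
  ∂R/∂z = -x
Sum = 1 - x, which is exactly div F.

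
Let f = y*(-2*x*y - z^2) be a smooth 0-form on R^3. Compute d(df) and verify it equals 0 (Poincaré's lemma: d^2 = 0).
d(df) = 0

Step 1: df = sum_i (∂f/∂x_i) dx_i = (-2*y^2) dx + (-4*x*y - z^2) dy + (-2*y*z) dz.
Step 2: Apply d again. Using the 1-form formula, the coefficient of dx ∧ dy in d(df) is ∂^2 f/∂x ∂y - ∂^2 f/∂y ∂x = (-4*y) - (-4*y) = 0 (equality of mixed partials for smooth f).
Similarly for dx ∧ dz and dy ∧ dz — all coefficients vanish. So d(df) = 0.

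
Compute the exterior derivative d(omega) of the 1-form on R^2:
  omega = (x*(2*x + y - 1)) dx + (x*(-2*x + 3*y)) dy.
d(omega) = (-5*x + 3*y) dx ∧ dy

For a 1-form omega = sum_i f_i dx_i, the exterior derivative is
  d(omega) = sum_{i < j} (∂f_j/∂x_i - ∂f_i/∂x_j) dx_i ∧ dx_j.
  coefficient of dx ∧ dy: ∂f_2/∂x - ∂f_1/∂y = ∂(x*(-2*x + 3*y))/∂x - ∂(x*(2*x + y - 1))/∂y = -5*x + 3*y
Assembling: d(omega) = (-5*x + 3*y) dx ∧ dy.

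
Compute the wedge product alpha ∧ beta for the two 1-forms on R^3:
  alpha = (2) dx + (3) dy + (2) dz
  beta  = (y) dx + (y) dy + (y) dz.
alpha ∧ beta = (-y) dx ∧ dy + (y) dy ∧ dz

Distribute the wedge, using dx_i ∧ dx_j = -dx_j ∧ dx_i and dx_i ∧ dx_i = 0. For each pair (i, j) with i < j, the coefficient of dx_i ∧ dx_j in alpha ∧ beta is (alpha_i * beta_j - alpha_j * beta_i). Collecting: alpha ∧ beta = (-y) dx ∧ dy + (y) dy ∧ dz.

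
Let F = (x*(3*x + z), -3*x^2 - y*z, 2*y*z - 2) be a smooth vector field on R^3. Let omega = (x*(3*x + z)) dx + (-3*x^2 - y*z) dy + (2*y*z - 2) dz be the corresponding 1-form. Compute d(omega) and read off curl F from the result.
d(omega) = (y + 2*z) dy ∧ dz + (x) dz ∧ dx + (-6*x) dx ∧ dy; curl F = (y + 2*z, x, -6*x)

d omega = sum_{i<j} (∂f_j/∂x_i - ∂f_i/∂x_j) dx_i ∧ dx_j. Under the identification (dy ∧ dz, dz ∧ dx, dx ∧ dy) ↔ (e_x, e_y, e_z), the coefficients are exactly the components of curl F. Compute:
  ∂R/∂y - ∂Q/∂z = (2*z) - (-y) = y + 2*z
  ∂P/∂z - ∂R/∂x = (x) - (0) = x
  ∂Q/∂x - ∂P/∂y = (-6*x) - (0) = -6*x.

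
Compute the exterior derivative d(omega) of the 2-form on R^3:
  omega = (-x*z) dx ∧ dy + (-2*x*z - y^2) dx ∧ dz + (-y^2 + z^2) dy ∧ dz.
d(omega) = (-x + 2*y) dx ∧ dy ∧ dz

For a 2-form omega = sum_{i<j} g_{ij} dx_i ∧ dx_j, the exterior derivative is
  d(omega) = sum_{i<j} d(g_{ij}) ∧ dx_i ∧ dx_j = sum_{i<j, k} (∂g_{ij}/∂x_k) dx_k ∧ dx_i ∧ dx_j.
Expand each term, using dx_k ∧ dx_i ∧ dx_j = sgn(permutation) dx_{(a)} ∧ dx_{(b)} ∧ dx_{(c)} with (a < b < c) sorted:
  d(-x*z) includes (∂/∂z)(-x*z) dz = (-x) dz, which multiplied by dx ∧ dy gives (-x) dx ∧ dy ∧ dz
  d(-2*x*z - y^2) includes (∂/∂y)(-2*x*z - y^2) dy = (-2*y) dy, which multiplied by dx ∧ dz gives (2*y) dx ∧ dy ∧ dz
Collecting like 3-forms: d(omega) = (-x + 2*y) dx ∧ dy ∧ dz.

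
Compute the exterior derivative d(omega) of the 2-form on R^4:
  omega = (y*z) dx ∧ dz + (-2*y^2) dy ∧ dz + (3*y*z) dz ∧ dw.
d(omega) = (-z) dx ∧ dy ∧ dz + (3*z) dy ∧ dz ∧ dw

For a 2-form omega = sum_{i<j} g_{ij} dx_i ∧ dx_j, the exterior derivative is
  d(omega) = sum_{i<j} d(g_{ij}) ∧ dx_i ∧ dx_j = sum_{i<j, k} (∂g_{ij}/∂x_k) dx_k ∧ dx_i ∧ dx_j.
Expand each term, using dx_k ∧ dx_i ∧ dx_j = sgn(permutation) dx_{(a)} ∧ dx_{(b)} ∧ dx_{(c)} with (a < b < c) sorted:
  d(y*z) includes (∂/∂y)(y*z) dy = (z) dy, which multiplied by dx ∧ dz gives (-z) dx ∧ dy ∧ dz
  d(3*y*z) includes (∂/∂y)(3*y*z) dy = (3*z) dy, which multiplied by dz ∧ dw gives (3*z) dy ∧ dz ∧ dw
Collecting like 3-forms: d(omega) = (-z) dx ∧ dy ∧ dz + (3*z) dy ∧ dz ∧ dw.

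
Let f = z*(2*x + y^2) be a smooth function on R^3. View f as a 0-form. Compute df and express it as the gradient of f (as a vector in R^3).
df = (2*z) dx + (2*y*z) dy + (2*x + y^2) dz; grad f = (2*z, 2*y*z, 2*x + y^2)

For a 0-form f, d f = (∂f/∂x) dx + (∂f/∂y) dy + (∂f/∂z) dz. The components of the vector representation are exactly the entries of grad f in Cartesian coordinates:
  ∂f/∂x = 2*z
  ∂f/∂y = 2*y*z
  ∂f/∂z = 2*x + y^2.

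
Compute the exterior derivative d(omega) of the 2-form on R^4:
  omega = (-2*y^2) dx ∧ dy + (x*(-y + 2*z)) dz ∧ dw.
d(omega) = (-y + 2*z) dx ∧ dz ∧ dw + (-x) dy ∧ dz ∧ dw

For a 2-form omega = sum_{i<j} g_{ij} dx_i ∧ dx_j, the exterior derivative is
  d(omega) = sum_{i<j} d(g_{ij}) ∧ dx_i ∧ dx_j = sum_{i<j, k} (∂g_{ij}/∂x_k) dx_k ∧ dx_i ∧ dx_j.
Expand each term, using dx_k ∧ dx_i ∧ dx_j = sgn(permutation) dx_{(a)} ∧ dx_{(b)} ∧ dx_{(c)} with (a < b < c) sorted:
  d(x*(-y + 2*z)) includes (∂/∂x)(x*(-y + 2*z)) dx = (-y + 2*z) dx, which multiplied by dz ∧ dw gives (-y + 2*z) dx ∧ dz ∧ dw
  d(x*(-y + 2*z)) includes (∂/∂y)(x*(-y + 2*z)) dy = (-x) dy, which multiplied by dz ∧ dw gives (-x) dy ∧ dz ∧ dw
Collecting like 3-forms: d(omega) = (-y + 2*z) dx ∧ dz ∧ dw + (-x) dy ∧ dz ∧ dw.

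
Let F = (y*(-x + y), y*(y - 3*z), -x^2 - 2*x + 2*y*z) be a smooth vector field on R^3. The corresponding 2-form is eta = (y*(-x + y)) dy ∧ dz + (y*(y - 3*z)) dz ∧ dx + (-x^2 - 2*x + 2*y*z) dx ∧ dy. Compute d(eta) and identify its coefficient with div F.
d(eta) = (3*y - 3*z) dx ∧ dy ∧ dz; div F = 3*y - 3*z

For a 2-form in R^3 of the form above, applying d gives a 3-form with coefficient ∂P/∂x + ∂Q/∂y + ∂R/∂z:
  ∂P/∂x = -y
  ∂Q/∂y = 2*y - 3*z
  ∂R/∂z = 2*y
Sum = 3*y - 3*z, which is exactly div F.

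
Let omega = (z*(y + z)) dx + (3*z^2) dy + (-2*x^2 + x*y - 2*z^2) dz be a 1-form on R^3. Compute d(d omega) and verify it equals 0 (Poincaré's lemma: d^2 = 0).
d(d omega) = 0

Step 1: d omega = sum_{i<j} (∂f_j/∂x_i - ∂f_i/∂x_j) dx_i ∧ dx_j:
  coeff of dx ∧ dy: -z
  coeff of dx ∧ dz: -4*x - 2*z
  coeff of dy ∧ dz: x - 6*z
Step 2: Apply d again to each 2-form coefficient. The only possible 3-form in R^3 is dx ∧ dy ∧ dz, with coefficient
  ∂(coeff of dy∧dz)/∂x - ∂(coeff of dx∧dz)/∂y + ∂(coeff of dx∧dy)/∂z
  = ∂/∂x (x - 6*z) - ∂/∂y (-4*x - 2*z) + ∂/∂z (-z).
Each of these terms simplifies to sums of mixed partials that cancel in pairs. The result is 0 (by equality of mixed partials for smooth functions — Schwarz / Clairaut).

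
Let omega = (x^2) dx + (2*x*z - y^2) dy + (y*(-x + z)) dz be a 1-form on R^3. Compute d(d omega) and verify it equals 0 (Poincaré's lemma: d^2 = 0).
d(d omega) = 0

Step 1: d omega = sum_{i<j} (∂f_j/∂x_i - ∂f_i/∂x_j) dx_i ∧ dx_j:
  coeff of dx ∧ dy: 2*z
  coeff of dx ∧ dz: -y
  coeff of dy ∧ dz: -3*x + z
Step 2: Apply d again to each 2-form coefficient. The only possible 3-form in R^3 is dx ∧ dy ∧ dz, with coefficient
  ∂(coeff of dy∧dz)/∂x - ∂(coeff of dx∧dz)/∂y + ∂(coeff of dx∧dy)/∂z
  = ∂/∂x (-3*x + z) - ∂/∂y (-y) + ∂/∂z (2*z).
Each of these terms simplifies to sums of mixed partials that cancel in pairs. The result is 0 (by equality of mixed partials for smooth functions — Schwarz / Clairaut).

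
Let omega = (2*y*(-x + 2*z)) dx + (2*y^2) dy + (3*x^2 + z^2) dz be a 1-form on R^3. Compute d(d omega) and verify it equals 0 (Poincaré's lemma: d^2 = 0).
d(d omega) = 0

Step 1: d omega = sum_{i<j} (∂f_j/∂x_i - ∂f_i/∂x_j) dx_i ∧ dx_j:
  coeff of dx ∧ dy: 2*x - 4*z
  coeff of dx ∧ dz: 6*x - 4*y
  coeff of dy ∧ dz: 0
Step 2: Apply d again to each 2-form coefficient. The only possible 3-form in R^3 is dx ∧ dy ∧ dz, with coefficient
  ∂(coeff of dy∧dz)/∂x - ∂(coeff of dx∧dz)/∂y + ∂(coeff of dx∧dy)/∂z
  = ∂/∂x (0) - ∂/∂y (6*x - 4*y) + ∂/∂z (2*x - 4*z).
Each of these terms simplifies to sums of mixed partials that cancel in pairs. The result is 0 (by equality of mixed partials for smooth functions — Schwarz / Clairaut).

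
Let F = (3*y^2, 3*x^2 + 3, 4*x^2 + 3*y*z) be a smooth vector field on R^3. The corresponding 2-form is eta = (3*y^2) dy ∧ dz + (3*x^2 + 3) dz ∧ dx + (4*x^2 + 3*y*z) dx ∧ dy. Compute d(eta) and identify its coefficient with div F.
d(eta) = (3*y) dx ∧ dy ∧ dz; div F = 3*y

For a 2-form in R^3 of the form above, applying d gives a 3-form with coefficient ∂P/∂x + ∂Q/∂y + ∂R/∂z:
  ∂P/∂x = 0
  ∂Q/∂y = 0
  ∂R/∂z = 3*y
Sum = 3*y, which is exactly div F.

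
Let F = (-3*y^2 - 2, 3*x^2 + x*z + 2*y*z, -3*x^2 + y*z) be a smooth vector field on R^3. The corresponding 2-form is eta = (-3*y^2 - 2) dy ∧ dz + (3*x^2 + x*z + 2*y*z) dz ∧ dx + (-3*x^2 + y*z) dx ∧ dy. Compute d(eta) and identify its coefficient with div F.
d(eta) = (y + 2*z) dx ∧ dy ∧ dz; div F = y + 2*z

For a 2-form in R^3 of the form above, applying d gives a 3-form with coefficient ∂P/∂x + ∂Q/∂y + ∂R/∂z:
  ∂P/∂x = 0
  ∂Q/∂y = 2*z
  ∂R/∂z = y
Sum = y + 2*z, which is exactly div F.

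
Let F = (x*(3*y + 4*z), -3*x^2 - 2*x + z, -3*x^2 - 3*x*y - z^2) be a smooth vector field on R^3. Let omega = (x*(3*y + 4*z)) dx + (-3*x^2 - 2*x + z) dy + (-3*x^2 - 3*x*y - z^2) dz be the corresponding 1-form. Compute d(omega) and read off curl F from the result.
d(omega) = (-3*x - 1) dy ∧ dz + (10*x + 3*y) dz ∧ dx + (-9*x - 2) dx ∧ dy; curl F = (-3*x - 1, 10*x + 3*y, -9*x - 2)

d omega = sum_{i<j} (∂f_j/∂x_i - ∂f_i/∂x_j) dx_i ∧ dx_j. Under the identification (dy ∧ dz, dz ∧ dx, dx ∧ dy) ↔ (e_x, e_y, e_z), the coefficients are exactly the components of curl F. Compute:
  ∂R/∂y - ∂Q/∂z = (-3*x) - (1) = -3*x - 1
  ∂P/∂z - ∂R/∂x = (4*x) - (-6*x - 3*y) = 10*x + 3*y
  ∂Q/∂x - ∂P/∂y = (-6*x - 2) - (3*x) = -9*x - 2.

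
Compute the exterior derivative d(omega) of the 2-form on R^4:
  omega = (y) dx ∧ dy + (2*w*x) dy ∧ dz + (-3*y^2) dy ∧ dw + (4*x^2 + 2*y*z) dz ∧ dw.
d(omega) = (2*w) dx ∧ dy ∧ dz + (2*x + 2*z) dy ∧ dz ∧ dw + (8*x) dx ∧ dz ∧ dw

For a 2-form omega = sum_{i<j} g_{ij} dx_i ∧ dx_j, the exterior derivative is
  d(omega) = sum_{i<j} d(g_{ij}) ∧ dx_i ∧ dx_j = sum_{i<j, k} (∂g_{ij}/∂x_k) dx_k ∧ dx_i ∧ dx_j.
Expand each term, using dx_k ∧ dx_i ∧ dx_j = sgn(permutation) dx_{(a)} ∧ dx_{(b)} ∧ dx_{(c)} with (a < b < c) sorted:
  d(2*w*x) includes (∂/∂x)(2*w*x) dx = (2*w) dx, which multiplied by dy ∧ dz gives (2*w) dx ∧ dy ∧ dz
  d(2*w*x) includes (∂/∂w)(2*w*x) dw = (2*x) dw, which multiplied by dy ∧ dz gives (2*x) dy ∧ dz ∧ dw
  d(4*x^2 + 2*y*z) includes (∂/∂x)(4*x^2 + 2*y*z) dx = (8*x) dx, which multiplied by dz ∧ dw gives (8*x) dx ∧ dz ∧ dw
  d(4*x^2 + 2*y*z) includes (∂/∂y)(4*x^2 + 2*y*z) dy = (2*z) dy, which multiplied by dz ∧ dw gives (2*z) dy ∧ dz ∧ dw
Collecting like 3-forms: d(omega) = (2*w) dx ∧ dy ∧ dz + (2*x + 2*z) dy ∧ dz ∧ dw + (8*x) dx ∧ dz ∧ dw.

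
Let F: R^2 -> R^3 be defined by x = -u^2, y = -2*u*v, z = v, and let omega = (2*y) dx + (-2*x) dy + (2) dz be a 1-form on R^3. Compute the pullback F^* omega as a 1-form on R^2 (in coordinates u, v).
F^* omega = (4*u^2*v) du + (2 - 4*u^3) dv

Using F^*(f dg) = (f ∘ F) d(g ∘ F), substitute each coordinate x_i by F_i(u, v) in f_i, and replace dx_i by d F_i = (∂F_i/∂u) du + (∂F_i/∂v) dv.
  For the x component: f_1(F) = -4*u*v; d F_1 = (-2*u) du + (0) dv
  For the y component: f_2(F) = 2*u^2; d F_2 = (-2*v) du + (-2*u) dv
  For the z component: f_3(F) = 2; d F_3 = (0) du + (1) dv
Combining and collecting du, dv coefficients:
  coeff of du: 4*u^2*v
  coeff of dv: 2 - 4*u^3
F^* omega = (4*u^2*v) du + (2 - 4*u^3) dv.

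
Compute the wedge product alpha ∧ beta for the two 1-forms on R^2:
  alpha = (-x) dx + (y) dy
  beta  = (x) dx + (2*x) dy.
alpha ∧ beta = (-x*(2*x + y)) dx ∧ dy

Distribute the wedge, using dx_i ∧ dx_j = -dx_j ∧ dx_i and dx_i ∧ dx_i = 0. For each pair (i, j) with i < j, the coefficient of dx_i ∧ dx_j in alpha ∧ beta is (alpha_i * beta_j - alpha_j * beta_i). Collecting: alpha ∧ beta = (-x*(2*x + y)) dx ∧ dy.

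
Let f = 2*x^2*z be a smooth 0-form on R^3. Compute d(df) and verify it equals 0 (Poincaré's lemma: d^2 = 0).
d(df) = 0

Step 1: df = sum_i (∂f/∂x_i) dx_i = (4*x*z) dx + (0) dy + (2*x^2) dz.
Step 2: Apply d again. Using the 1-form formula, the coefficient of dx ∧ dy in d(df) is ∂^2 f/∂x ∂y - ∂^2 f/∂y ∂x = (0) - (0) = 0 (equality of mixed partials for smooth f).
Similarly for dx ∧ dz and dy ∧ dz — all coefficients vanish. So d(df) = 0.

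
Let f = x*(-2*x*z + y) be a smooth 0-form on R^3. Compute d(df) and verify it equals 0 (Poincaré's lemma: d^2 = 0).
d(df) = 0

Step 1: df = sum_i (∂f/∂x_i) dx_i = (-4*x*z + y) dx + (x) dy + (-2*x^2) dz.
Step 2: Apply d again. Using the 1-form formula, the coefficient of dx ∧ dy in d(df) is ∂^2 f/∂x ∂y - ∂^2 f/∂y ∂x = (1) - (1) = 0 (equality of mixed partials for smooth f).
Similarly for dx ∧ dz and dy ∧ dz — all coefficients vanish. So d(df) = 0.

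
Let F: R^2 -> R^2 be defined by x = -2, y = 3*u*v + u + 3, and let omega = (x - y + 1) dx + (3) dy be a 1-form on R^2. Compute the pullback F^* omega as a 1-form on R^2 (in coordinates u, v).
F^* omega = (9*v + 3) du + (9*u) dv

Using F^*(f dg) = (f ∘ F) d(g ∘ F), substitute each coordinate x_i by F_i(u, v) in f_i, and replace dx_i by d F_i = (∂F_i/∂u) du + (∂F_i/∂v) dv.
  For the x component: f_1(F) = -3*u*v - u - 4; d F_1 = (0) du + (0) dv
  For the y component: f_2(F) = 3; d F_2 = (3*v + 1) du + (3*u) dv
Combining and collecting du, dv coefficients:
  coeff of du: 9*v + 3
  coeff of dv: 9*u
F^* omega = (9*v + 3) du + (9*u) dv.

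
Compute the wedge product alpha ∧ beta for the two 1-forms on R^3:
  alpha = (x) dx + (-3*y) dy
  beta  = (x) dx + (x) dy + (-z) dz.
alpha ∧ beta = (x*(x + 3*y)) dx ∧ dy + (-x*z) dx ∧ dz + (3*y*z) dy ∧ dz

Distribute the wedge, using dx_i ∧ dx_j = -dx_j ∧ dx_i and dx_i ∧ dx_i = 0. For each pair (i, j) with i < j, the coefficient of dx_i ∧ dx_j in alpha ∧ beta is (alpha_i * beta_j - alpha_j * beta_i). Collecting: alpha ∧ beta = (x*(x + 3*y)) dx ∧ dy + (-x*z) dx ∧ dz + (3*y*z) dy ∧ dz.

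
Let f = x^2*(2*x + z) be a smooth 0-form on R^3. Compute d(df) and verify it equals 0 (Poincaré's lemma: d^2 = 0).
d(df) = 0

Step 1: df = sum_i (∂f/∂x_i) dx_i = (2*x*(3*x + z)) dx + (0) dy + (x^2) dz.
Step 2: Apply d again. Using the 1-form formula, the coefficient of dx ∧ dy in d(df) is ∂^2 f/∂x ∂y - ∂^2 f/∂y ∂x = (0) - (0) = 0 (equality of mixed partials for smooth f).
Similarly for dx ∧ dz and dy ∧ dz — all coefficients vanish. So d(df) = 0.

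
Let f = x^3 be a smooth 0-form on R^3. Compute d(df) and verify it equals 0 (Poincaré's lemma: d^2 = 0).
d(df) = 0

Step 1: df = sum_i (∂f/∂x_i) dx_i = (3*x^2) dx + (0) dy + (0) dz.
Step 2: Apply d again. Using the 1-form formula, the coefficient of dx ∧ dy in d(df) is ∂^2 f/∂x ∂y - ∂^2 f/∂y ∂x = (0) - (0) = 0 (equality of mixed partials for smooth f).
Similarly for dx ∧ dz and dy ∧ dz — all coefficients vanish. So d(df) = 0.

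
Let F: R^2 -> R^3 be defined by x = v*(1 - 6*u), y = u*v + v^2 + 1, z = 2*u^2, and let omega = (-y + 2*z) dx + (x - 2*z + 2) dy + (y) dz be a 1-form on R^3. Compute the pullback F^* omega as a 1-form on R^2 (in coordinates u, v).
F^* omega = (-24*u^2*v + 4*u*v^2 + 4*u + 6*v^3 + v^2 + 8*v) du + (-28*u^3 - 8*u^2*v + 4*u^2 - 6*u*v^2 + 8*u + v^2 + 4*v - 1) dv

Using F^*(f dg) = (f ∘ F) d(g ∘ F), substitute each coordinate x_i by F_i(u, v) in f_i, and replace dx_i by d F_i = (∂F_i/∂u) du + (∂F_i/∂v) dv.
  For the x component: f_1(F) = 4*u^2 - u*v - v^2 - 1; d F_1 = (-6*v) du + (1 - 6*u) dv
  For the y component: f_2(F) = -4*u^2 - 6*u*v + v + 2; d F_2 = (v) du + (u + 2*v) dv
  For the z component: f_3(F) = u*v + v^2 + 1; d F_3 = (4*u) du + (0) dv
Combining and collecting du, dv coefficients:
  coeff of du: -24*u^2*v + 4*u*v^2 + 4*u + 6*v^3 + v^2 + 8*v
  coeff of dv: -28*u^3 - 8*u^2*v + 4*u^2 - 6*u*v^2 + 8*u + v^2 + 4*v - 1
F^* omega = (-24*u^2*v + 4*u*v^2 + 4*u + 6*v^3 + v^2 + 8*v) du + (-28*u^3 - 8*u^2*v + 4*u^2 - 6*u*v^2 + 8*u + v^2 + 4*v - 1) dv.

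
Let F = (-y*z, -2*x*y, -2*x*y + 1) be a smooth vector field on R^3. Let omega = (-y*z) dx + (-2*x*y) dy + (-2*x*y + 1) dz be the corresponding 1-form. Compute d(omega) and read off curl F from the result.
d(omega) = (-2*x) dy ∧ dz + (y) dz ∧ dx + (-2*y + z) dx ∧ dy; curl F = (-2*x, y, -2*y + z)

d omega = sum_{i<j} (∂f_j/∂x_i - ∂f_i/∂x_j) dx_i ∧ dx_j. Under the identification (dy ∧ dz, dz ∧ dx, dx ∧ dy) ↔ (e_x, e_y, e_z), the coefficients are exactly the components of curl F. Compute:
  ∂R/∂y - ∂Q/∂z = (-2*x) - (0) = -2*x
  ∂P/∂z - ∂R/∂x = (-y) - (-2*y) = y
  ∂Q/∂x - ∂P/∂y = (-2*y) - (-z) = -2*y + z.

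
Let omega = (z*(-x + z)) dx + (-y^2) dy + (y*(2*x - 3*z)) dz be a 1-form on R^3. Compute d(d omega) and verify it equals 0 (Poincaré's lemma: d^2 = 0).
d(d omega) = 0

Step 1: d omega = sum_{i<j} (∂f_j/∂x_i - ∂f_i/∂x_j) dx_i ∧ dx_j:
  coeff of dx ∧ dy: 0
  coeff of dx ∧ dz: x + 2*y - 2*z
  coeff of dy ∧ dz: 2*x - 3*z
Step 2: Apply d again to each 2-form coefficient. The only possible 3-form in R^3 is dx ∧ dy ∧ dz, with coefficient
  ∂(coeff of dy∧dz)/∂x - ∂(coeff of dx∧dz)/∂y + ∂(coeff of dx∧dy)/∂z
  = ∂/∂x (2*x - 3*z) - ∂/∂y (x + 2*y - 2*z) + ∂/∂z (0).
Each of these terms simplifies to sums of mixed partials that cancel in pairs. The result is 0 (by equality of mixed partials for smooth functions — Schwarz / Clairaut).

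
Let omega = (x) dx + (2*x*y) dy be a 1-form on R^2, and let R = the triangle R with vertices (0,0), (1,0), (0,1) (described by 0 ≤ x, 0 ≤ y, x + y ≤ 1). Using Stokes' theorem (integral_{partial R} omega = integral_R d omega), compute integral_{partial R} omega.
integral_(partial R) omega = 1/3

Stokes: integral_partial_R omega = integral_R d omega with d omega = (∂Q/∂x - ∂P/∂y) dx ∧ dy.
  ∂Q/∂x = 2*y
  ∂P/∂y = 0
  integrand = ∂Q/∂x - ∂P/∂y = 2*y.
Integrating over R: integral_0^1 integral_0^{1-x} (2*y) dy dx = 1/3.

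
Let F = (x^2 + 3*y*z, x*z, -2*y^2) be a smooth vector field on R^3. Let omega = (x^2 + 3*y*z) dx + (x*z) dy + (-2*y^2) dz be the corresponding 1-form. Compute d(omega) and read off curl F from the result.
d(omega) = (-x - 4*y) dy ∧ dz + (3*y) dz ∧ dx + (-2*z) dx ∧ dy; curl F = (-x - 4*y, 3*y, -2*z)

d omega = sum_{i<j} (∂f_j/∂x_i - ∂f_i/∂x_j) dx_i ∧ dx_j. Under the identification (dy ∧ dz, dz ∧ dx, dx ∧ dy) ↔ (e_x, e_y, e_z), the coefficients are exactly the components of curl F. Compute:
  ∂R/∂y - ∂Q/∂z = (-4*y) - (x) = -x - 4*y
  ∂P/∂z - ∂R/∂x = (3*y) - (0) = 3*y
  ∂Q/∂x - ∂P/∂y = (z) - (3*z) = -2*z.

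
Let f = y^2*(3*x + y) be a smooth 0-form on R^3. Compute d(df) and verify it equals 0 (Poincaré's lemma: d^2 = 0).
d(df) = 0

Step 1: df = sum_i (∂f/∂x_i) dx_i = (3*y^2) dx + (3*y*(2*x + y)) dy + (0) dz.
Step 2: Apply d again. Using the 1-form formula, the coefficient of dx ∧ dy in d(df) is ∂^2 f/∂x ∂y - ∂^2 f/∂y ∂x = (6*y) - (6*y) = 0 (equality of mixed partials for smooth f).
Similarly for dx ∧ dz and dy ∧ dz — all coefficients vanish. So d(df) = 0.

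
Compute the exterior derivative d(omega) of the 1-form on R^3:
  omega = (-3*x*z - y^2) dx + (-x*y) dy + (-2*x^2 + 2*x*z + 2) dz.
d(omega) = (y) dx ∧ dy + (-x + 2*z) dx ∧ dz

For a 1-form omega = sum_i f_i dx_i, the exterior derivative is
  d(omega) = sum_{i < j} (∂f_j/∂x_i - ∂f_i/∂x_j) dx_i ∧ dx_j.
  coefficient of dx ∧ dy: ∂f_2/∂x - ∂f_1/∂y = ∂(-x*y)/∂x - ∂(-3*x*z - y^2)/∂y = y
  coefficient of dx ∧ dz: ∂f_3/∂x - ∂f_1/∂z = ∂(-2*x^2 + 2*x*z + 2)/∂x - ∂(-3*x*z - y^2)/∂z = -x + 2*z
Assembling: d(omega) = (y) dx ∧ dy + (-x + 2*z) dx ∧ dz.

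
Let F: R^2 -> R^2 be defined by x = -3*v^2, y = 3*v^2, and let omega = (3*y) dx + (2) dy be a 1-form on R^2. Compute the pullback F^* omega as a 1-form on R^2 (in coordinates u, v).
F^* omega = (-54*v^3 + 12*v) dv

Using F^*(f dg) = (f ∘ F) d(g ∘ F), substitute each coordinate x_i by F_i(u, v) in f_i, and replace dx_i by d F_i = (∂F_i/∂u) du + (∂F_i/∂v) dv.
  For the x component: f_1(F) = 9*v^2; d F_1 = (0) du + (-6*v) dv
  For the y component: f_2(F) = 2; d F_2 = (0) du + (6*v) dv
Combining and collecting du, dv coefficients:
  coeff of du: 0
  coeff of dv: -54*v^3 + 12*v
F^* omega = (-54*v^3 + 12*v) dv.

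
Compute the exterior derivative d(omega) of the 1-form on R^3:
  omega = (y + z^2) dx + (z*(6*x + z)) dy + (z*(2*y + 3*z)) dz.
d(omega) = (6*z - 1) dx ∧ dy + (-2*z) dx ∧ dz + (-6*x) dy ∧ dz

For a 1-form omega = sum_i f_i dx_i, the exterior derivative is
  d(omega) = sum_{i < j} (∂f_j/∂x_i - ∂f_i/∂x_j) dx_i ∧ dx_j.
  coefficient of dx ∧ dy: ∂f_2/∂x - ∂f_1/∂y = ∂(z*(6*x + z))/∂x - ∂(y + z^2)/∂y = 6*z - 1
  coefficient of dx ∧ dz: ∂f_3/∂x - ∂f_1/∂z = ∂(z*(2*y + 3*z))/∂x - ∂(y + z^2)/∂z = -2*z
  coefficient of dy ∧ dz: ∂f_3/∂y - ∂f_2/∂z = ∂(z*(2*y + 3*z))/∂y - ∂(z*(6*x + z))/∂z = -6*x
Assembling: d(omega) = (6*z - 1) dx ∧ dy + (-2*z) dx ∧ dz + (-6*x) dy ∧ dz.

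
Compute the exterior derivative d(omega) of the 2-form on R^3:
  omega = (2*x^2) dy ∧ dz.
d(omega) = (4*x) dx ∧ dy ∧ dz

For a 2-form omega = sum_{i<j} g_{ij} dx_i ∧ dx_j, the exterior derivative is
  d(omega) = sum_{i<j} d(g_{ij}) ∧ dx_i ∧ dx_j = sum_{i<j, k} (∂g_{ij}/∂x_k) dx_k ∧ dx_i ∧ dx_j.
Expand each term, using dx_k ∧ dx_i ∧ dx_j = sgn(permutation) dx_{(a)} ∧ dx_{(b)} ∧ dx_{(c)} with (a < b < c) sorted:
  d(2*x^2) includes (∂/∂x)(2*x^2) dx = (4*x) dx, which multiplied by dy ∧ dz gives (4*x) dx ∧ dy ∧ dz
Collecting like 3-forms: d(omega) = (4*x) dx ∧ dy ∧ dz.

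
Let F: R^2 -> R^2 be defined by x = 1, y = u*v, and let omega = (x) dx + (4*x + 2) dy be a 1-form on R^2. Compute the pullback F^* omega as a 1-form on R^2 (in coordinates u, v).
F^* omega = (6*v) du + (6*u) dv

Using F^*(f dg) = (f ∘ F) d(g ∘ F), substitute each coordinate x_i by F_i(u, v) in f_i, and replace dx_i by d F_i = (∂F_i/∂u) du + (∂F_i/∂v) dv.
  For the x component: f_1(F) = 1; d F_1 = (0) du + (0) dv
  For the y component: f_2(F) = 6; d F_2 = (v) du + (u) dv
Combining and collecting du, dv coefficients:
  coeff of du: 6*v
  coeff of dv: 6*u
F^* omega = (6*v) du + (6*u) dv.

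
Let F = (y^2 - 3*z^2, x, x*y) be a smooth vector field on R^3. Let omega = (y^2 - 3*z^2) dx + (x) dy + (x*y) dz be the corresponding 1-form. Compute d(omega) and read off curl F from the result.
d(omega) = (x) dy ∧ dz + (-y - 6*z) dz ∧ dx + (1 - 2*y) dx ∧ dy; curl F = (x, -y - 6*z, 1 - 2*y)

d omega = sum_{i<j} (∂f_j/∂x_i - ∂f_i/∂x_j) dx_i ∧ dx_j. Under the identification (dy ∧ dz, dz ∧ dx, dx ∧ dy) ↔ (e_x, e_y, e_z), the coefficients are exactly the components of curl F. Compute:
  ∂R/∂y - ∂Q/∂z = (x) - (0) = x
  ∂P/∂z - ∂R/∂x = (-6*z) - (y) = -y - 6*z
  ∂Q/∂x - ∂P/∂y = (1) - (2*y) = 1 - 2*y.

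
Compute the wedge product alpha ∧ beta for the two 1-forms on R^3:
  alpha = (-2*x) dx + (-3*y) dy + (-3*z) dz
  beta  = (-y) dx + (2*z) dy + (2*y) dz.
alpha ∧ beta = (-4*x*z - 3*y^2) dx ∧ dy + (-y*(4*x + 3*z)) dx ∧ dz + (-6*y^2 + 6*z^2) dy ∧ dz

Distribute the wedge, using dx_i ∧ dx_j = -dx_j ∧ dx_i and dx_i ∧ dx_i = 0. For each pair (i, j) with i < j, the coefficient of dx_i ∧ dx_j in alpha ∧ beta is (alpha_i * beta_j - alpha_j * beta_i). Collecting: alpha ∧ beta = (-4*x*z - 3*y^2) dx ∧ dy + (-y*(4*x + 3*z)) dx ∧ dz + (-6*y^2 + 6*z^2) dy ∧ dz.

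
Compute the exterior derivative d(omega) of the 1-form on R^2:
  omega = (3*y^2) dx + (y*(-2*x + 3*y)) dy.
d(omega) = (-8*y) dx ∧ dy

For a 1-form omega = sum_i f_i dx_i, the exterior derivative is
  d(omega) = sum_{i < j} (∂f_j/∂x_i - ∂f_i/∂x_j) dx_i ∧ dx_j.
  coefficient of dx ∧ dy: ∂f_2/∂x - ∂f_1/∂y = ∂(y*(-2*x + 3*y))/∂x - ∂(3*y^2)/∂y = -8*y
Assembling: d(omega) = (-8*y) dx ∧ dy.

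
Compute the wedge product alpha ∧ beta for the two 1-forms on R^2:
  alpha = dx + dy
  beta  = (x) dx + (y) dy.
alpha ∧ beta = (-x + y) dx ∧ dy

Distribute the wedge, using dx_i ∧ dx_j = -dx_j ∧ dx_i and dx_i ∧ dx_i = 0. For each pair (i, j) with i < j, the coefficient of dx_i ∧ dx_j in alpha ∧ beta is (alpha_i * beta_j - alpha_j * beta_i). Collecting: alpha ∧ beta = (-x + y) dx ∧ dy.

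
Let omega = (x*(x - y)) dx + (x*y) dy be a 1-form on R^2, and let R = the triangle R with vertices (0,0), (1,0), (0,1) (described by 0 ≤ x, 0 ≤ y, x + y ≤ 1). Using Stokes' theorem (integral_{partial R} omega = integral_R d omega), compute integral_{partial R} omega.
integral_(partial R) omega = 1/3

Stokes: integral_partial_R omega = integral_R d omega with d omega = (∂Q/∂x - ∂P/∂y) dx ∧ dy.
  ∂Q/∂x = y
  ∂P/∂y = -x
  integrand = ∂Q/∂x - ∂P/∂y = x + y.
Integrating over R: integral_0^1 integral_0^{1-x} (x + y) dy dx = 1/3.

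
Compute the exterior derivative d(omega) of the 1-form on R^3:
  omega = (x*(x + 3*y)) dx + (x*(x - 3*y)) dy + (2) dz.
d(omega) = (-x - 3*y) dx ∧ dy

For a 1-form omega = sum_i f_i dx_i, the exterior derivative is
  d(omega) = sum_{i < j} (∂f_j/∂x_i - ∂f_i/∂x_j) dx_i ∧ dx_j.
  coefficient of dx ∧ dy: ∂f_2/∂x - ∂f_1/∂y = ∂(x*(x - 3*y))/∂x - ∂(x*(x + 3*y))/∂y = -x - 3*y
Assembling: d(omega) = (-x - 3*y) dx ∧ dy.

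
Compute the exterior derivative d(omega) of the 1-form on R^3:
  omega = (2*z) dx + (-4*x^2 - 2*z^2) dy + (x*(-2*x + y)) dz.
d(omega) = (-8*x) dx ∧ dy + (-4*x + y - 2) dx ∧ dz + (x + 4*z) dy ∧ dz

For a 1-form omega = sum_i f_i dx_i, the exterior derivative is
  d(omega) = sum_{i < j} (∂f_j/∂x_i - ∂f_i/∂x_j) dx_i ∧ dx_j.
  coefficient of dx ∧ dy: ∂f_2/∂x - ∂f_1/∂y = ∂(-4*x^2 - 2*z^2)/∂x - ∂(2*z)/∂y = -8*x
  coefficient of dx ∧ dz: ∂f_3/∂x - ∂f_1/∂z = ∂(x*(-2*x + y))/∂x - ∂(2*z)/∂z = -4*x + y - 2
  coefficient of dy ∧ dz: ∂f_3/∂y - ∂f_2/∂z = ∂(x*(-2*x + y))/∂y - ∂(-4*x^2 - 2*z^2)/∂z = x + 4*z
Assembling: d(omega) = (-8*x) dx ∧ dy + (-4*x + y - 2) dx ∧ dz + (x + 4*z) dy ∧ dz.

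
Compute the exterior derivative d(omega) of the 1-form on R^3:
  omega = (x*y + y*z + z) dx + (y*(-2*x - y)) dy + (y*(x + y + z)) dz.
d(omega) = (-x - 2*y - z) dx ∧ dy + (-1) dx ∧ dz + (x + 2*y + z) dy ∧ dz

For a 1-form omega = sum_i f_i dx_i, the exterior derivative is
  d(omega) = sum_{i < j} (∂f_j/∂x_i - ∂f_i/∂x_j) dx_i ∧ dx_j.
  coefficient of dx ∧ dy: ∂f_2/∂x - ∂f_1/∂y = ∂(y*(-2*x - y))/∂x - ∂(x*y + y*z + z)/∂y = -x - 2*y - z
  coefficient of dx ∧ dz: ∂f_3/∂x - ∂f_1/∂z = ∂(y*(x + y + z))/∂x - ∂(x*y + y*z + z)/∂z = -1
  coefficient of dy ∧ dz: ∂f_3/∂y - ∂f_2/∂z = ∂(y*(x + y + z))/∂y - ∂(y*(-2*x - y))/∂z = x + 2*y + z
Assembling: d(omega) = (-x - 2*y - z) dx ∧ dy + (-1) dx ∧ dz + (x + 2*y + z) dy ∧ dz.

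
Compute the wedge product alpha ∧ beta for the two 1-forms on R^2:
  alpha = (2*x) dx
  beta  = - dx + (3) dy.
alpha ∧ beta = (6*x) dx ∧ dy

Distribute the wedge, using dx_i ∧ dx_j = -dx_j ∧ dx_i and dx_i ∧ dx_i = 0. For each pair (i, j) with i < j, the coefficient of dx_i ∧ dx_j in alpha ∧ beta is (alpha_i * beta_j - alpha_j * beta_i). Collecting: alpha ∧ beta = (6*x) dx ∧ dy.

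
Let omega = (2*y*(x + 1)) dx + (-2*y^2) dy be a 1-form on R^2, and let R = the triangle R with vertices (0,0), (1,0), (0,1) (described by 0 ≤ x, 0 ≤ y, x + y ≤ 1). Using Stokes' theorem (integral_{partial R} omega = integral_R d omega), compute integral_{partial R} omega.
integral_(partial R) omega = -4/3

Stokes: integral_partial_R omega = integral_R d omega with d omega = (∂Q/∂x - ∂P/∂y) dx ∧ dy.
  ∂Q/∂x = 0
  ∂P/∂y = 2*x + 2
  integrand = ∂Q/∂x - ∂P/∂y = -2*x - 2.
Integrating over R: integral_0^1 integral_0^{1-x} (-2*x - 2) dy dx = -4/3.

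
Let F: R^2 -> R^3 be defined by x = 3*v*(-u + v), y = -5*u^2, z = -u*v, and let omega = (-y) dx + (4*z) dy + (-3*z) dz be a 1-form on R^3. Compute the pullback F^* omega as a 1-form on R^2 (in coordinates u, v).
F^* omega = (u*v*(25*u - 3*v)) du + (u^2*(-15*u + 27*v)) dv

Using F^*(f dg) = (f ∘ F) d(g ∘ F), substitute each coordinate x_i by F_i(u, v) in f_i, and replace dx_i by d F_i = (∂F_i/∂u) du + (∂F_i/∂v) dv.
  For the x component: f_1(F) = 5*u^2; d F_1 = (-3*v) du + (-3*u + 6*v) dv
  For the y component: f_2(F) = -4*u*v; d F_2 = (-10*u) du + (0) dv
  For the z component: f_3(F) = 3*u*v; d F_3 = (-v) du + (-u) dv
Combining and collecting du, dv coefficients:
  coeff of du: u*v*(25*u - 3*v)
  coeff of dv: u^2*(-15*u + 27*v)
F^* omega = (u*v*(25*u - 3*v)) du + (u^2*(-15*u + 27*v)) dv.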